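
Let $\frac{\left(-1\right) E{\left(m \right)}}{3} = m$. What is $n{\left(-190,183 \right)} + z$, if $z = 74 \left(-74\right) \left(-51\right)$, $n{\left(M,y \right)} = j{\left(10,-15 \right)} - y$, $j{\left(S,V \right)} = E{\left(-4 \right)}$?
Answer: $279105$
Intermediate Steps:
$E{\left(m \right)} = - 3 m$
$j{\left(S,V \right)} = 12$ ($j{\left(S,V \right)} = \left(-3\right) \left(-4\right) = 12$)
$n{\left(M,y \right)} = 12 - y$
$z = 279276$ ($z = \left(-5476\right) \left(-51\right) = 279276$)
$n{\left(-190,183 \right)} + z = \left(12 - 183\right) + 279276 = -171 + 279276 = 279105$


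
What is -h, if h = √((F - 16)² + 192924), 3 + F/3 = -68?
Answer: -√245365 ≈ -495.34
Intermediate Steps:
F = -213 (F = -9 + 3*(-68) = -9 - 204 = -213)
h = √245365 (h = √((-213 - 16)² + 192924) = √((-229)² + 192924) = √(52441 + 192924) = √245365 ≈ 495.34)
-h = -√245365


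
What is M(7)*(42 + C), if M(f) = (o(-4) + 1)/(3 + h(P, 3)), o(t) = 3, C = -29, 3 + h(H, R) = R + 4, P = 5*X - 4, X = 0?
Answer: 52/7 ≈ 7.4286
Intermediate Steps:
P = -4 (P = 5*0 - 4 = 0 - 4 = -4)
h(H, R) = 1 + R (h(H, R) = -3 + (R + 4) = -3 + (4 + R) = 1 + R)
M(f) = 4/7 (M(f) = (3 + 1)/(3 + (1 + 3)) = 4/(3 + 4) = 4/7)
M(7)*(42 + C) = 4*(42 - 29)/7 = (4/7)*13 = 52/7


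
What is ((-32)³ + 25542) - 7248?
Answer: -14474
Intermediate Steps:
((-32)³ + 25542) - 7248 = (-32768 + 25542) - 7248 = -7226 - 7248 = -14474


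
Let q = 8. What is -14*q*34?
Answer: -3808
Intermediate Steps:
-14*q*34 = -14*8*34 = -112*34 = -3808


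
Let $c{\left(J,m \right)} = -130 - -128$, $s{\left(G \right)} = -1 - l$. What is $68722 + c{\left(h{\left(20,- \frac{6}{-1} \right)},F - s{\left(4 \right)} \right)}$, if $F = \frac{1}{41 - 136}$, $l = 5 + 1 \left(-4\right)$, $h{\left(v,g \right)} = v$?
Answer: $68720$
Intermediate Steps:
$l = 1$ ($l = 5 - 4 = 1$)
$F = - \frac{1}{95}$ ($F = \frac{1}{-95} = - \frac{1}{95} \approx -0.010526$)
$s{\left(G \right)} = -2$ ($s{\left(G \right)} = -1 - 1 = -2$)
$c{\left(J,m \right)} = -2$ ($c{\left(J,m \right)} = -130 + 128 = -2$)
$68722 + c{\left(h{\left(20,- \frac{6}{-1} \right)},F - s{\left(4 \right)} \right)} = 68722 - 2 = 68720$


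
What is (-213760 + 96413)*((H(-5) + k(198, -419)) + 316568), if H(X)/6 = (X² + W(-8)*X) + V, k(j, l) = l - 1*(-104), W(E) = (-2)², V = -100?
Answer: -37044453001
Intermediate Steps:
W(E) = 4
k(j, l) = 104 + l (k(j, l) = l + 104 = 104 + l)
H(X) = -600 + 6*X² + 24*X (H(X) = 6*((X² + 4*X) - 100) = 6*(-100 + X² + 4*X) = -600 + 6*X² + 24*X)
(-213760 + 96413)*((H(-5) + k(198, -419)) + 316568) = (-213760 + 96413)*(((-600 + 6*(-5)² + 24*(-5)) + (104 - 419)) + 316568) = -117347*(((-600 + 6*25 - 120) - 315) + 316568) = -117347*(((-600 + 150 - 120) - 315) + 316568) = -117347*((-570 - 315) + 316568) = -117347*(-885 + 316568) = -117347*315683 = -37044453001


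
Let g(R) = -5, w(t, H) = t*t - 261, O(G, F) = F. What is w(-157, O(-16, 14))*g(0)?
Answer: -121940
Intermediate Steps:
w(t, H) = -261 + t² (w(t, H) = t² - 261 = -261 + t²)
w(-157, O(-16, 14))*g(0) = (-261 + (-157)²)*(-5) = (-261 + 24649)*(-5) = 24388*(-5) = -121940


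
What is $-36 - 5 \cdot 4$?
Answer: $-56$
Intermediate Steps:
$-36 - 5 \cdot 4 = -36 - 20 = -56$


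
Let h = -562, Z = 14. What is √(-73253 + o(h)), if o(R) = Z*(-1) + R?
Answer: I*√73829 ≈ 271.71*I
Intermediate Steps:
o(R) = -14 + R (o(R) = 14*(-1) + R = -14 + R)
√(-73253 + o(h)) = √(-73253 + (-14 - 562)) = √(-73253 - 576) = √(-73829) = I*√73829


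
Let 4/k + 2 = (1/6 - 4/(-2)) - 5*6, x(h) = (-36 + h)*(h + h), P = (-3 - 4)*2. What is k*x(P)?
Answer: -33600/179 ≈ -187.71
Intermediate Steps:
P = -14 (P = -7*2 = -14)
x(h) = 2*h*(-36 + h) (x(h) = (-36 + h)*(2*h) = 2*h*(-36 + h))
k = -24/179 (k = 4/(-2 + ((1/6 - 4/(-2)) - 5*6)) = 4/(-2 + ((1*(1/6) - 4*(-1/2)) - 30)) = 4/(-2 + ((1/6 + 2) - 30)) = 4/(-2 + (13/6 - 30)) = 4/(-2 - 167/6) = 4/(-179/6) = 4*(-6/179) = -24/179 ≈ -0.13408)
k*x(P) = -48*(-14)*(-36 - 14)/179 = -48*(-14)*(-50)/179 = -24/179*1400 = -33600/179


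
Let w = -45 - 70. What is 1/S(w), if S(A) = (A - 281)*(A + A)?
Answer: 1/91080 ≈ 1.0979e-5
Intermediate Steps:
w = -115
S(A) = 2*A*(-281 + A) (S(A) = (-281 + A)*(2*A) = 2*A*(-281 + A))
1/S(w) = 1/(2*(-115)*(-281 - 115)) = 1/(2*(-115)*(-396)) = 1/91080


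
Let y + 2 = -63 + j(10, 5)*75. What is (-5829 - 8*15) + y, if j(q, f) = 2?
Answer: -5864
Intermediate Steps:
y = 85 (y = -2 + (-63 + 2*75) = -2 + (-63 + 150) = -2 + 87 = 85)
(-5829 - 8*15) + y = (-5829 - 8*15) + 85 = (-5829 - 120) + 85 = -5949 + 85 = -5864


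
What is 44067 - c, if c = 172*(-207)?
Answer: 79671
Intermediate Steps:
c = -35604
44067 - c = 44067 - 1*(-35604) = 44067 + 35604 = 79671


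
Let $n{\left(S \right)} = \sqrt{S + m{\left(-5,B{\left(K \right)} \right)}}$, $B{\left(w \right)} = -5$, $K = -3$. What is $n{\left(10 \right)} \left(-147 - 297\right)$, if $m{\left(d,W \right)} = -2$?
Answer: $- 888 \sqrt{2} \approx -1255.8$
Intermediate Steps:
$n{\left(S \right)} = \sqrt{-2 + S}$ ($n{\left(S \right)} = \sqrt{S - 2} = \sqrt{-2 + S}$)
$n{\left(10 \right)} \left(-147 - 297\right) = \sqrt{-2 + 10} \left(-147 - 297\right) = \sqrt{8} \left(-444\right) = 2 \sqrt{2} \left(-444\right) = - 888 \sqrt{2}$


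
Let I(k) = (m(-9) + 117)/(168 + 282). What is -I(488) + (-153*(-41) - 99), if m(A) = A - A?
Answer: 308687/50 ≈ 6173.7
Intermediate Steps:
m(A) = 0
I(k) = 13/50 (I(k) = (0 + 117)/(168 + 282) = 117/450 = 117*(1/450) = 13/50)
-I(488) + (-153*(-41) - 99) = -1*13/50 + (-153*(-41) - 99) = -13/50 + (6273 - 99) = -13/50 + 6174 = 308687/50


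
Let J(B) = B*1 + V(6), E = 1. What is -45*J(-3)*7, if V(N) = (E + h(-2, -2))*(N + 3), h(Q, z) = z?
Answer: 3780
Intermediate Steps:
V(N) = -3 - N (V(N) = (1 - 2)*(N + 3) = -(3 + N) = -3 - N)
J(B) = -9 + B (J(B) = B*1 + (-3 - 1*6) = B + (-3 - 6) = B - 9 = -9 + B)
-45*J(-3)*7 = -45*(-9 - 3)*7 = -45*(-12)*7 = 540*7 = 3780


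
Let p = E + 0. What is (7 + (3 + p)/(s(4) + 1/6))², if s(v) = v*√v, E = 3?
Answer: 143641/2401 ≈ 59.826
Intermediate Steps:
p = 3 (p = 3 + 0 = 3)
s(v) = v^(3/2)
(7 + (3 + p)/(s(4) + 1/6))² = (7 + (3 + 3)/(4^(3/2) + 1/6))² = (7 + 6/(8 + ⅙))² = (7 + 6/(49/6))² = (7 + 6*(6/49))² = (7 + 36/49)² = (379/49)² = 143641/2401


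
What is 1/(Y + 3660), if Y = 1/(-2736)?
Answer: 2736/10013759 ≈ 0.00027322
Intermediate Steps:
Y = -1/2736 ≈ -0.00036550
1/(Y + 3660) = 1/(-1/2736 + 3660) = 1/(10013759/2736) = 2736/10013759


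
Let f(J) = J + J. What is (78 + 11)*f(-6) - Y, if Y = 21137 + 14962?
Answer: -37167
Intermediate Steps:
f(J) = 2*J
Y = 36099
(78 + 11)*f(-6) - Y = (78 + 11)*(2*(-6)) - 1*36099 = 89*(-12) - 36099 = -1068 - 36099 = -37167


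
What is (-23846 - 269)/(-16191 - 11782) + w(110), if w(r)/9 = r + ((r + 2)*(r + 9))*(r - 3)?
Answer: 359057368057/27973 ≈ 1.2836e+7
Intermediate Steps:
w(r) = 9*r + 9*(-3 + r)*(2 + r)*(9 + r) (w(r) = 9*(r + ((r + 2)*(r + 9))*(r - 3)) = 9*(r + ((2 + r)*(9 + r))*(-3 + r)) = 9*(r + (-3 + r)*(2 + r)*(9 + r)) = 9*r + 9*(-3 + r)*(2 + r)*(9 + r))
(-23846 - 269)/(-16191 - 11782) + w(110) = (-23846 - 269)/(-16191 - 11782) + (-486 - 126*110 + 9*110**3 + 72*110**2) = -24115/(-27973) + (-486 - 13860 + 9*1331000 + 72*12100) = -24115*(-1/27973) + (-486 - 13860 + 11979000 + 871200) = 24115/27973 + 12835854 = 359057368057/27973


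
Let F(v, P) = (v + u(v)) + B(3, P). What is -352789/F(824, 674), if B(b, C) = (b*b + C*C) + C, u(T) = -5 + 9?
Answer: -352789/455787 ≈ -0.77402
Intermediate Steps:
u(T) = 4
B(b, C) = C + C² + b² (B(b, C) = (b² + C²) + C = (C² + b²) + C = C + C² + b²)
F(v, P) = 13 + P + v + P² (F(v, P) = (v + 4) + (P + P² + 3²) = (4 + v) + (P + P² + 9) = (4 + v) + (9 + P + P²) = 13 + P + v + P²)
-352789/F(824, 674) = -352789/(13 + 674 + 824 + 674²) = -352789/(13 + 674 + 824 + 454276) = -352789/455787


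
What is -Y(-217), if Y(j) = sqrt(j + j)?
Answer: -I*sqrt(434) ≈ -20.833*I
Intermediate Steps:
Y(j) = sqrt(2)*sqrt(j) (Y(j) = sqrt(2*j) = sqrt(2)*sqrt(j))
-Y(-217) = -sqrt(2)*sqrt(-217) = -sqrt(2)*I*sqrt(217) = -I*sqrt(434)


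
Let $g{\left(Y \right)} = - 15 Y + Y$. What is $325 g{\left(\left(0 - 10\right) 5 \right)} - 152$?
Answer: $227348$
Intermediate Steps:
$g{\left(Y \right)} = - 14 Y$
$325 g{\left(\left(0 - 10\right) 5 \right)} - 152 = 325 \left(- 14 \left(0 - 10\right) 5\right) - 152 = 325 \left(- 14 \left(\left(-10\right) 5\right)\right) - 152 = 325 \left(\left(-14\right) \left(-50\right)\right) - 152 = 325 \cdot 700 - 152 = 227500 - 152 = 227348$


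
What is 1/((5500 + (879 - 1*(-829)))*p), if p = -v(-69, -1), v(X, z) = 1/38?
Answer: -19/3604 ≈ -0.0052719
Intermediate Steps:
v(X, z) = 1/38
p = -1/38 (p = -1*1/38 = -1/38 ≈ -0.026316)
1/((5500 + (879 - 1*(-829)))*p) = 1/((5500 + (879 - 1*(-829)))*(-1/38)) = -38/(5500 + (879 + 829)) = -38/(5500 + 1708) = -38/7208 = (1/7208)*(-38) = -19/3604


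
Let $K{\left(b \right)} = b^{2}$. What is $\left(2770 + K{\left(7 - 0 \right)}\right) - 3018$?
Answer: $-199$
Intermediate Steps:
$\left(2770 + K{\left(7 - 0 \right)}\right) - 3018 = \left(2770 + \left(7 - 0\right)^{2}\right) - 3018 = \left(2770 + \left(7 + 0\right)^{2}\right) - 3018 = \left(2770 + 7^{2}\right) - 3018 = \left(2770 + 49\right) - 3018 = 2819 - 3018 = -199$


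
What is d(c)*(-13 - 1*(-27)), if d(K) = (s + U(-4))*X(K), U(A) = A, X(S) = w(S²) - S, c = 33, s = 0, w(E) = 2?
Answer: 1736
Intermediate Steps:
X(S) = 2 - S
d(K) = -8 + 4*K (d(K) = (0 - 4)*(2 - K) = -4*(2 - K) = -8 + 4*K)
d(c)*(-13 - 1*(-27)) = (-8 + 4*33)*(-13 - 1*(-27)) = (-8 + 132)*(-13 + 27) = 124*14 = 1736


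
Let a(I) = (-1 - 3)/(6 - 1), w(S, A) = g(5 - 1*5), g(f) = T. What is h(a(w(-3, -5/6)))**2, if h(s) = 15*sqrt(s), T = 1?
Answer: -180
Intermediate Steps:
g(f) = 1
w(S, A) = 1
a(I) = -4/5
h(a(w(-3, -5/6)))**2 = (15*sqrt(-4/5))**2 = (15*(2*I*sqrt(5)/5))**2 = (6*I*sqrt(5))**2 = -180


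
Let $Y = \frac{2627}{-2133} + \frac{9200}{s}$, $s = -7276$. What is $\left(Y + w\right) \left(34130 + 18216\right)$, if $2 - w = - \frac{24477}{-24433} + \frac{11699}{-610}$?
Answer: $\frac{26760056473222301677}{28913468199255} \approx 9.2552 \cdot 10^{5}$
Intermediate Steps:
$Y = - \frac{9684413}{3879927}$ ($Y = \frac{2627}{-2133} + \frac{9200}{-7276} = 2627 \left(- \frac{1}{2133}\right) + 9200 \left(- \frac{1}{7276}\right) = - \frac{2627}{2133} - \frac{2300}{1819} = - \frac{9684413}{3879927} \approx -2.496$)
$w = \frac{300718957}{14904130}$ ($w = 2 - \left(- \frac{24477}{-24433} + \frac{11699}{-610}\right) = 2 - \left(\left(-24477\right) \left(- \frac{1}{24433}\right) + 11699 \left(- \frac{1}{610}\right)\right) = 2 - \left(\frac{24477}{24433} - \frac{11699}{610}\right) = 2 - - \frac{270910697}{14904130} = 2 + \frac{270910697}{14904130} = \frac{300718957}{14904130} \approx 20.177$)
$\left(Y + w\right) \left(34130 + 18216\right) = \left(- \frac{9684413}{3879927} + \frac{300718957}{14904130}\right) \left(34130 + 18216\right) = \frac{1022429850350449}{57826936398510} \cdot 52346 = \frac{26760056473222301677}{28913468199255}$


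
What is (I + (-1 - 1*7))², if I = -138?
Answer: 21316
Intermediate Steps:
(I + (-1 - 1*7))² = (-138 + (-1 - 1*7))² = (-138 + (-1 - 7))² = (-138 - 8)² = (-146)² = 21316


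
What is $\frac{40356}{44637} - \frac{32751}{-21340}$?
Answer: $\frac{774367809}{317517860} \approx 2.4388$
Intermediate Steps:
$\frac{40356}{44637} - \frac{32751}{-21340} = 40356 \cdot \frac{1}{44637} - - \frac{32751}{21340} = \frac{13452}{14879} + \frac{32751}{21340} = \frac{774367809}{317517860}$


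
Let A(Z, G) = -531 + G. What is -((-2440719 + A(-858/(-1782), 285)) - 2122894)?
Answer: 4563859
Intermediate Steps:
-((-2440719 + A(-858/(-1782), 285)) - 2122894) = -((-2440719 + (-531 + 285)) - 2122894) = -((-2440719 - 246) - 2122894) = -(-2440965 - 2122894) = -1*(-4563859) = 4563859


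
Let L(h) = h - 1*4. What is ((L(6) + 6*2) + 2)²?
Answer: 256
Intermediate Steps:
L(h) = -4 + h (L(h) = h - 4 = -4 + h)
((L(6) + 6*2) + 2)² = (((-4 + 6) + 6*2) + 2)² = ((2 + 12) + 2)² = (14 + 2)² = 16² = 256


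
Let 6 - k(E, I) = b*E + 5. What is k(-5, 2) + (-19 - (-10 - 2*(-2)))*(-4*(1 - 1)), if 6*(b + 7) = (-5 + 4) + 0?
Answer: -209/6 ≈ -34.833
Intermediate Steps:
b = -43/6 (b = -7 + ((-5 + 4) + 0)/6 = -7 + (-1 + 0)/6 = -7 + (1/6)*(-1) = -7 - 1/6 = -43/6 ≈ -7.1667)
k(E, I) = 1 + 43*E/6 (k(E, I) = 6 - (-43*E/6 + 5) = 6 - (5 - 43*E/6) = 6 + (-5 + 43*E/6) = 1 + 43*E/6)
k(-5, 2) + (-19 - (-10 - 2*(-2)))*(-4*(1 - 1)) = (1 + (43/6)*(-5)) + (-19 - (-10 - 2*(-2)))*(-4*(1 - 1)) = (1 - 215/6) + (-19 - (-10 - 1*(-4)))*(-4*0) = -209/6 + (-19 - (-10 + 4))*0 = -209/6 + (-19 - 1*(-6))*0 = -209/6 + (-19 + 6)*0 = -209/6 - 13*0 = -209/6 + 0 = -209/6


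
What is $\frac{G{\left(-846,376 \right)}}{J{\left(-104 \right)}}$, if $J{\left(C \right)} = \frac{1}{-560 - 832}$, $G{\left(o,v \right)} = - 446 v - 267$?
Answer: $233804496$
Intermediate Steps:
$G{\left(o,v \right)} = -267 - 446 v$
$J{\left(C \right)} = - \frac{1}{1392}$ ($J{\left(C \right)} = \frac{1}{-1392} = - \frac{1}{1392}$)
$\frac{G{\left(-846,376 \right)}}{J{\left(-104 \right)}} = \frac{-267 - 167696}{- \frac{1}{1392}} = \left(-267 - 167696\right) \left(-1392\right) = \left(-167963\right) \left(-1392\right) = 233804496$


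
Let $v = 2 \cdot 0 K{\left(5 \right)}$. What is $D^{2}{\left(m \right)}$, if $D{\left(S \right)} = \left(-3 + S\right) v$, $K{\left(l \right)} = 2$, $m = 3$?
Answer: $0$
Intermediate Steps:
$v = 0$ ($v = 2 \cdot 0 \cdot 2 = 0 \cdot 2 = 0$)
$D{\left(S \right)} = 0$ ($D{\left(S \right)} = \left(-3 + S\right) 0 = 0$)
$D^{2}{\left(m \right)} = 0^{2} = 0$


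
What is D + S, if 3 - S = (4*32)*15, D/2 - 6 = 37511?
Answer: 73117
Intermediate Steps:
D = 75034 (D = 12 + 2*37511 = 12 + 75022 = 75034)
S = -1917 (S = 3 - 4*32*15 = 3 - 128*15 = 3 - 1*1920 = 3 - 1920 = -1917)
D + S = 75034 - 1917 = 73117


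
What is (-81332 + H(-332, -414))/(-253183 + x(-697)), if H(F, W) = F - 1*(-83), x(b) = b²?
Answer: -81581/232626 ≈ -0.35070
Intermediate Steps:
H(F, W) = 83 + F (H(F, W) = F + 83 = 83 + F)
(-81332 + H(-332, -414))/(-253183 + x(-697)) = (-81332 + (83 - 332))/(-253183 + (-697)²) = (-81332 - 249)/(-253183 + 485809) = -81581/232626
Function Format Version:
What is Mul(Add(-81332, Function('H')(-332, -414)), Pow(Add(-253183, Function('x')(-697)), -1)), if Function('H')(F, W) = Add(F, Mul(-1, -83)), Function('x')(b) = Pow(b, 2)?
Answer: Rational(-81581, 232626) ≈ -0.35070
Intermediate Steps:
Function('H')(F, W) = Add(83, F) (Function('H')(F, W) = Add(F, 83) = Add(83, F))
Mul(Add(-81332, Function('H')(-332, -414)), Pow(Add(-253183, Function('x')(-697)), -1)) = Mul(Add(-81332, Add(83, -332)), Pow(Add(-253183, Pow(-697, 2)), -1)) = Mul(Add(-81332, -249), Pow(Add(-253183, 485809), -1)) = Mul(-81581, Pow(232626, -1)) = Mul(-81581, Rational(1, 232626)) = Rational(-81581, 232626)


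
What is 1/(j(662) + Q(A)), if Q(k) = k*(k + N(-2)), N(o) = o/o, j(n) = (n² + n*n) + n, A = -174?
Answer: 1/907252 ≈ 1.1022e-6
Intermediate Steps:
j(n) = n + 2*n² (j(n) = (n² + n²) + n = 2*n² + n = n + 2*n²)
N(o) = 1
Q(k) = k*(1 + k) (Q(k) = k*(k + 1) = k*(1 + k))
1/(j(662) + Q(A)) = 1/(662*(1 + 2*662) - 174*(1 - 174)) = 1/(662*(1 + 1324) - 174*(-173)) = 1/(662*1325 + 30102) = 1/(877150 + 30102) = 1/907252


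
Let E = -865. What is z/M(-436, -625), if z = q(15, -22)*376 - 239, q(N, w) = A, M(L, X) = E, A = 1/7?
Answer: 1297/6055 ≈ 0.21420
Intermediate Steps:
A = ⅐ ≈ 0.14286
M(L, X) = -865
q(N, w) = ⅐
z = -1297/7 (z = (⅐)*376 - 239 = 376/7 - 239 = -1297/7 ≈ -185.29)
z/M(-436, -625) = -1297/7/(-865) = -1297/7*(-1/865) = 1297/6055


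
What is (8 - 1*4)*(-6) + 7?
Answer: -17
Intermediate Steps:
(8 - 1*4)*(-6) + 7 = (8 - 4)*(-6) + 7 = 4*(-6) + 7 = -24 + 7 = -17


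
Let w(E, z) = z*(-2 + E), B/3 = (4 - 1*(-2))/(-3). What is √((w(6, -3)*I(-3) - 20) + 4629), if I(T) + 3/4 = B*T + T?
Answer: √4438 ≈ 66.618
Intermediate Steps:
B = -6 (B = 3*((4 - 1*(-2))/(-3)) = 3*((4 + 2)*(-⅓)) = 3*(6*(-⅓)) = 3*(-2) = -6)
I(T) = -¾ - 5*T (I(T) = -¾ + (-6*T + T) = -¾ - 5*T)
√((w(6, -3)*I(-3) - 20) + 4629) = √(((-3*(-2 + 6))*(-¾ - 5*(-3)) - 20) + 4629) = √(((-3*4)*(-¾ + 15) - 20) + 4629) = √((-12*57/4 - 20) + 4629) = √((-171 - 20) + 4629) = √(-191 + 4629) = √4438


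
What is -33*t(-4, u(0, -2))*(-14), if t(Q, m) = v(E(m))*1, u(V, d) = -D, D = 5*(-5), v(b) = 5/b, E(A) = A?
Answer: 462/5 ≈ 92.400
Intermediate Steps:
D = -25
u(V, d) = 25 (u(V, d) = -1*(-25) = 25)
t(Q, m) = 5/m (t(Q, m) = (5/m)*1 = 5/m)
-33*t(-4, u(0, -2))*(-14) = -165/25*(-14) = -33*1/5*(-14) = -33/5*(-14) = 462/5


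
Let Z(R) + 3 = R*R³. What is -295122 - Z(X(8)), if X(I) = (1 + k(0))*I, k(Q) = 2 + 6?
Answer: -27168975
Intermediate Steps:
k(Q) = 8
X(I) = 9*I (X(I) = (1 + 8)*I = 9*I)
Z(R) = -3 + R⁴ (Z(R) = -3 + R*R³ = -3 + R⁴)
-295122 - Z(X(8)) = -295122 - (-3 + (9*8)⁴) = -295122 - (-3 + 72⁴) = -295122 - (-3 + 26873856) = -295122 - 1*26873853 = -295122 - 26873853 = -27168975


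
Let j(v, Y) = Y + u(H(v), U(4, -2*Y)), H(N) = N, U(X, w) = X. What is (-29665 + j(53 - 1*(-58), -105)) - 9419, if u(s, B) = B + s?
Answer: -39074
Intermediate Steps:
j(v, Y) = 4 + Y + v (j(v, Y) = Y + (4 + v) = 4 + Y + v)
(-29665 + j(53 - 1*(-58), -105)) - 9419 = (-29665 + (4 - 105 + (53 - 1*(-58)))) - 9419 = (-29665 + (4 - 105 + (53 + 58))) - 9419 = (-29665 + (4 - 105 + 111)) - 9419 = (-29665 + 10) - 9419 = -29655 - 9419 = -39074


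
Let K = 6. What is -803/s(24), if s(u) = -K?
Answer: 803/6 ≈ 133.83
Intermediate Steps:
s(u) = -6 (s(u) = -1*6 = -6)
-803/s(24) = -803/(-6) = -803*(-⅙) = 803/6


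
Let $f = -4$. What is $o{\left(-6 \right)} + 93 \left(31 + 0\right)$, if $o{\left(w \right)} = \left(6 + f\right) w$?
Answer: $2871$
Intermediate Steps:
$o{\left(w \right)} = 2 w$ ($o{\left(w \right)} = \left(6 - 4\right) w = 2 w$)
$o{\left(-6 \right)} + 93 \left(31 + 0\right) = 2 \left(-6\right) + 93 \left(31 + 0\right) = -12 + 93 \cdot 31 = -12 + 2883 = 2871$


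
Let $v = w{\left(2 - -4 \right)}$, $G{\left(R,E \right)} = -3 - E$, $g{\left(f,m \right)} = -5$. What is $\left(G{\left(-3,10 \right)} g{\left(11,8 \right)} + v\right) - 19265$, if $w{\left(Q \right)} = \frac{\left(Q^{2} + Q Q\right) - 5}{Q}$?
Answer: $- \frac{115133}{6} \approx -19189.0$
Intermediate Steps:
$w{\left(Q \right)} = \frac{-5 + 2 Q^{2}}{Q}$ ($w{\left(Q \right)} = \frac{\left(Q^{2} + Q^{2}\right) - 5}{Q} = \frac{2 Q^{2} - 5}{Q} = \frac{-5 + 2 Q^{2}}{Q}$)
$v = \frac{67}{6}$ ($v = - \frac{5}{2 - -4} + 2 \left(2 - -4\right) = - \frac{5}{2 + 4} + 2 \left(2 + 4\right) = - \frac{5}{6} + 2 \cdot 6 = \left(-5\right) \frac{1}{6} + 12 = - \frac{5}{6} + 12 = \frac{67}{6} \approx 11.167$)
$\left(G{\left(-3,10 \right)} g{\left(11,8 \right)} + v\right) - 19265 = \left(\left(-3 - 10\right) \left(-5\right) + \frac{67}{6}\right) - 19265 = \left(\left(-13\right) \left(-5\right) + \frac{67}{6}\right) - 19265 = \left(65 + \frac{67}{6}\right) - 19265 = \frac{457}{6} - 19265 = - \frac{115133}{6}$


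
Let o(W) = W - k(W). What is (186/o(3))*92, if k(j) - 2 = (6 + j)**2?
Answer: -2139/10 ≈ -213.90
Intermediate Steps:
k(j) = 2 + (6 + j)**2
o(W) = -2 + W - (6 + W)**2 (o(W) = W - (2 + (6 + W)**2) = W + (-2 - (6 + W)**2) = -2 + W - (6 + W)**2)
(186/o(3))*92 = (186/(-2 + 3 - (6 + 3)**2))*92 = (186/(-2 + 3 - 1*9**2))*92 = (186/(-2 + 3 - 1*81))*92 = (186/(-2 + 3 - 81))*92 = (186/(-80))*92 = (186*(-1/80))*92 = -93/40*92 = -2139/10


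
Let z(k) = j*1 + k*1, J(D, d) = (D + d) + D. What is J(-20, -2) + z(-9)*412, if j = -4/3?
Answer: -12898/3 ≈ -4299.3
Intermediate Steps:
j = -4/3 (j = -4*1/3 = -4/3 ≈ -1.3333)
J(D, d) = d + 2*D
z(k) = -4/3 + k (z(k) = -4/3*1 + k*1 = -4/3 + k)
J(-20, -2) + z(-9)*412 = (-2 + 2*(-20)) + (-4/3 - 9)*412 = (-2 - 40) - 31/3*412 = -42 - 12772/3 = -12898/3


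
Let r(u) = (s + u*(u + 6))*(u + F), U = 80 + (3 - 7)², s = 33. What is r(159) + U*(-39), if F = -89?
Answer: 1835016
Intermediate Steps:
U = 96 (U = 80 + (-4)² = 80 + 16 = 96)
r(u) = (-89 + u)*(33 + u*(6 + u)) (r(u) = (33 + u*(u + 6))*(u - 89) = (33 + u*(6 + u))*(-89 + u) = (-89 + u)*(33 + u*(6 + u)))
r(159) + U*(-39) = (-2937 + 159³ - 501*159 - 83*159²) + 96*(-39) = (-2937 + 4019679 - 79659 - 83*25281) - 3744 = (-2937 + 4019679 - 79659 - 2098323) - 3744 = 1838760 - 3744 = 1835016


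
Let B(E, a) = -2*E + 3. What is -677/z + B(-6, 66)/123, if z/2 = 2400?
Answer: -3757/196800 ≈ -0.019090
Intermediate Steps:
B(E, a) = 3 - 2*E
z = 4800 (z = 2*2400 = 4800)
-677/z + B(-6, 66)/123 = -677/4800 + (3 - 2*(-6))/123 = -677*1/4800 + (3 + 12)*(1/123) = -677/4800 + 15*(1/123) = -677/4800 + 5/41 = -3757/196800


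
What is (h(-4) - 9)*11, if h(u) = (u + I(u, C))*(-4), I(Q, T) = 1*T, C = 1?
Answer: 33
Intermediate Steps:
I(Q, T) = T
h(u) = -4 - 4*u (h(u) = (u + 1)*(-4) = (1 + u)*(-4) = -4 - 4*u)
(h(-4) - 9)*11 = ((-4 - 4*(-4)) - 9)*11 = ((-4 + 16) - 9)*11 = (12 - 9)*11 = 3*11 = 33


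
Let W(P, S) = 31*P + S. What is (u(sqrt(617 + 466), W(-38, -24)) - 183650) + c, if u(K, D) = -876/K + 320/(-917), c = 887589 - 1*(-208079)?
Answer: 836320186/917 - 292*sqrt(3)/19 ≈ 9.1199e+5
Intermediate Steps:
W(P, S) = S + 31*P
c = 1095668 (c = 887589 + 208079 = 1095668)
u(K, D) = -320/917 - 876/K (u(K, D) = -876/K + 320*(-1/917) = -876/K - 320/917 = -320/917 - 876/K)
(u(sqrt(617 + 466), W(-38, -24)) - 183650) + c = ((-320/917 - 876/sqrt(617 + 466)) - 183650) + 1095668 = ((-320/917 - 876*sqrt(3)/57) - 183650) + 1095668 = ((-320/917 - 292*sqrt(3)/19) - 183650) + 1095668 = (-168407370/917 - 292*sqrt(3)/19) + 1095668 = 836320186/917 - 292*sqrt(3)/19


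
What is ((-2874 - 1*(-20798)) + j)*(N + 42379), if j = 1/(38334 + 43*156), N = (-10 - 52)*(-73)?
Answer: 12622648468715/15014 ≈ 8.4073e+8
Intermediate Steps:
N = 4526 (N = -62*(-73) = 4526)
j = 1/45042 (j = 1/(38334 + 6708) = 1/45042 ≈ 2.2202e-5)
((-2874 - 1*(-20798)) + j)*(N + 42379) = ((-2874 - 1*(-20798)) + 1/45042)*(4526 + 42379) = ((-2874 + 20798) + 1/45042)*46905 = (17924 + 1/45042)*46905 = (807332809/45042)*46905 = 12622648468715/15014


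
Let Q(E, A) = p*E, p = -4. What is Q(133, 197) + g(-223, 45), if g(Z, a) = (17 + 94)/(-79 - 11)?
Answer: -15997/30 ≈ -533.23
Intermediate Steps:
Q(E, A) = -4*E
g(Z, a) = -37/30 (g(Z, a) = 111/(-90) = 111*(-1/90) = -37/30)
Q(133, 197) + g(-223, 45) = -4*133 - 37/30 = -532 - 37/30 = -15997/30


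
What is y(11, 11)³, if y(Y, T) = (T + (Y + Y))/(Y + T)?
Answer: 27/8 ≈ 3.3750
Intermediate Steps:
y(Y, T) = (T + 2*Y)/(T + Y)
y(11, 11)³ = ((11 + 2*11)/(11 + 11))³ = ((11 + 22)/22)³ = ((1/22)*33)³ = (3/2)³ = 27/8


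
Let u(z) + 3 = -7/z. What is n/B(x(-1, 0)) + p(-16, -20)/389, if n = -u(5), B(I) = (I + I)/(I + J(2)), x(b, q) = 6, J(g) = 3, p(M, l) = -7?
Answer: 12767/3890 ≈ 3.2820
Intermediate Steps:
u(z) = -3 - 7/z
B(I) = 2*I/(3 + I) (B(I) = (I + I)/(I + 3) = (2*I)/(3 + I) = 2*I/(3 + I))
n = 22/5 (n = -(-3 - 7/5) = -1*(-22/5) = 22/5 ≈ 4.4000)
n/B(x(-1, 0)) + p(-16, -20)/389 = 22/(5*((2*6/(3 + 6)))) - 7/389 = 22/(5*((2*6/9))) - 7*1/389 = 22/(5*((2*6*(⅑)))) - 7/389 = 22/(5*(4/3)) - 7/389 = (22/5)*(¾) - 7/389 = 33/10 - 7/389 = 12767/3890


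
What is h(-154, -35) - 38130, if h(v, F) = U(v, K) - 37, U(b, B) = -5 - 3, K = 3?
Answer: -38175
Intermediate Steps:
U(b, B) = -8
h(v, F) = -45 (h(v, F) = -8 - 37 = -45)
h(-154, -35) - 38130 = -45 - 38130 = -38175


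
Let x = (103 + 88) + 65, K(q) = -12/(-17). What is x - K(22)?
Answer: 4340/17 ≈ 255.29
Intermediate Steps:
K(q) = 12/17 (K(q) = -12*(-1/17) = 12/17)
x = 256 (x = 191 + 65 = 256)
x - K(22) = 256 - 1*12/17 = 256 - 12/17 = 4340/17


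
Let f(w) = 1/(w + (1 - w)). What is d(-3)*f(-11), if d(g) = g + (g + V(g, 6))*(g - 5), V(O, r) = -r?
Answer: 69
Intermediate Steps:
d(g) = g + (-6 + g)*(-5 + g) (d(g) = g + (g - 1*6)*(g - 5) = g + (g - 6)*(-5 + g) = g + (-6 + g)*(-5 + g))
f(w) = 1 (f(w) = 1/1 = 1)
d(-3)*f(-11) = (30 + (-3)² - 10*(-3))*1 = (30 + 9 + 30)*1 = 69*1 = 69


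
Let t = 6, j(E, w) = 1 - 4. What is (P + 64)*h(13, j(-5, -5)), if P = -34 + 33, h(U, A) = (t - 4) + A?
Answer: -63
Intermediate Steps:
j(E, w) = -3
h(U, A) = 2 + A (h(U, A) = (6 - 4) + A = 2 + A)
P = -1
(P + 64)*h(13, j(-5, -5)) = (-1 + 64)*(2 - 3) = 63*(-1) = -63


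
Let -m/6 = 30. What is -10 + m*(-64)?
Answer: 11510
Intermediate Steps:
m = -180 (m = -6*30 = -180)
-10 + m*(-64) = -10 - 180*(-64) = -10 + 11520 = 11510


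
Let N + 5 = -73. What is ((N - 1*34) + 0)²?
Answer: 12544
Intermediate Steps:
N = -78 (N = -5 - 73 = -78)
((N - 1*34) + 0)² = ((-78 - 1*34) + 0)² = ((-78 - 34) + 0)² = (-112 + 0)² = (-112)² = 12544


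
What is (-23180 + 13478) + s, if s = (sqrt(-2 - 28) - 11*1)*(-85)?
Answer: -8767 - 85*I*sqrt(30) ≈ -8767.0 - 465.56*I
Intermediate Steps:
s = 935 - 85*I*sqrt(30) (s = (sqrt(-30) - 11)*(-85) = (I*sqrt(30) - 11)*(-85) = (-11 + I*sqrt(30))*(-85) = 935 - 85*I*sqrt(30) ≈ 935.0 - 465.56*I)
(-23180 + 13478) + s = (-23180 + 13478) + (935 - 85*I*sqrt(30)) = -9702 + (935 - 85*I*sqrt(30)) = -8767 - 85*I*sqrt(30)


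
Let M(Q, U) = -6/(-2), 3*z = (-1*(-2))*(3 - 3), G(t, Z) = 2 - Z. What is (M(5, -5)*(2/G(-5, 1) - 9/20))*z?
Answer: 0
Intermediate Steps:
z = 0 (z = ((-1*(-2))*(3 - 3))/3 = (2*0)/3 = (⅓)*0 = 0)
M(Q, U) = 3 (M(Q, U) = -6*(-½) = 3)
(M(5, -5)*(2/G(-5, 1) - 9/20))*z = (3*(2/(2 - 1*1) - 9/20))*0 = (3*(2/(2 - 1) - 9*1/20))*0 = (3*(2/1 - 9/20))*0 = (3*(2*1 - 9/20))*0 = (3*(2 - 9/20))*0 = (3*(31/20))*0 = (93/20)*0 = 0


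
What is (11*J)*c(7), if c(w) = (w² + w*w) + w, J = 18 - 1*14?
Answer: 4620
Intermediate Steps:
J = 4 (J = 18 - 14 = 4)
c(w) = w + 2*w² (c(w) = (w² + w²) + w = 2*w² + w = w + 2*w²)
(11*J)*c(7) = (11*4)*(7*(1 + 2*7)) = 44*(7*(1 + 14)) = 44*(7*15) = 44*105 = 4620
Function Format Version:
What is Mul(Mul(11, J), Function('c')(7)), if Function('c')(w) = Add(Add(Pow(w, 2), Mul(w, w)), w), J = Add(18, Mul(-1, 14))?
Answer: 4620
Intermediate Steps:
J = 4 (J = Add(18, -14) = 4)
Function('c')(w) = Add(w, Mul(2, Pow(w, 2))) (Function('c')(w) = Add(Add(Pow(w, 2), Pow(w, 2)), w) = Add(Mul(2, Pow(w, 2)), w) = Add(w, Mul(2, Pow(w, 2))))
Mul(Mul(11, J), Function('c')(7)) = Mul(Mul(11, 4), Mul(7, Add(1, Mul(2, 7)))) = Mul(44, Mul(7, Add(1, 14))) = Mul(44, Mul(7, 15)) = Mul(44, 105) = 4620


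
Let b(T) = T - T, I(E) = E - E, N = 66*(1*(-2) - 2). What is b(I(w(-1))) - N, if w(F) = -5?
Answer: 264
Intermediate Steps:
N = -264 (N = 66*(-2 - 2) = 66*(-4) = -264)
I(E) = 0
b(T) = 0
b(I(w(-1))) - N = 0 - 1*(-264) = 0 + 264 = 264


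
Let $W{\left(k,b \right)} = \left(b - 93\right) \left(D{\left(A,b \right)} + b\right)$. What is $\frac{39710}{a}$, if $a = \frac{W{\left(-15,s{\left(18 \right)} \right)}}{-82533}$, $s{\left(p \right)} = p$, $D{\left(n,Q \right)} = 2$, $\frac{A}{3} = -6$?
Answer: $\frac{109246181}{50} \approx 2.1849 \cdot 10^{6}$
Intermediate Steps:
$A = -18$ ($A = 3 \left(-6\right) = -18$)
$W{\left(k,b \right)} = \left(-93 + b\right) \left(2 + b\right)$ ($W{\left(k,b \right)} = \left(b - 93\right) \left(2 + b\right) = \left(-93 + b\right) \left(2 + b\right)$)
$a = \frac{500}{27511}$ ($a = \frac{-186 + 18^{2} - 1638}{-82533} = \left(-186 + 324 - 1638\right) \left(- \frac{1}{82533}\right) = \left(-1500\right) \left(- \frac{1}{82533}\right) = \frac{500}{27511} \approx 0.018175$)
$\frac{39710}{a} = \frac{39710}{\frac{500}{27511}} = 39710 \cdot \frac{27511}{500} = \frac{109246181}{50}$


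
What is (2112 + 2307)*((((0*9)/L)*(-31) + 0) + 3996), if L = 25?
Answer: 17658324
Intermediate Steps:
(2112 + 2307)*((((0*9)/L)*(-31) + 0) + 3996) = (2112 + 2307)*((((0*9)/25)*(-31) + 0) + 3996) = 4419*(((0*(1/25))*(-31) + 0) + 3996) = 4419*((0*(-31) + 0) + 3996) = 4419*((0 + 0) + 3996) = 4419*(0 + 3996) = 4419*3996 = 17658324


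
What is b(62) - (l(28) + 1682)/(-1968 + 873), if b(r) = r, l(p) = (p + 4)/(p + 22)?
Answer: 579772/9125 ≈ 63.537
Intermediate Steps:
l(p) = (4 + p)/(22 + p)
b(62) - (l(28) + 1682)/(-1968 + 873) = 62 - ((4 + 28)/(22 + 28) + 1682)/(-1968 + 873) = 62 - (32/50 + 1682)/(-1095) = 62 - ((1/50)*32 + 1682)*(-1)/1095 = 62 - (16/25 + 1682)*(-1)/1095 = 62 - 42066*(-1)/(25*1095) = 62 - 1*(-14022/9125) = 62 + 14022/9125 = 579772/9125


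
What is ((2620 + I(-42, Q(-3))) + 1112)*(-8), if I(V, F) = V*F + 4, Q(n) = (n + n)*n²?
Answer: -48032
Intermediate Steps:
Q(n) = 2*n³ (Q(n) = (2*n)*n² = 2*n³)
I(V, F) = 4 + F*V (I(V, F) = F*V + 4 = 4 + F*V)
((2620 + I(-42, Q(-3))) + 1112)*(-8) = ((2620 + (4 + (2*(-3)³)*(-42))) + 1112)*(-8) = ((2620 + (4 + (2*(-27))*(-42))) + 1112)*(-8) = ((2620 + (4 - 54*(-42))) + 1112)*(-8) = ((2620 + (4 + 2268)) + 1112)*(-8) = ((2620 + 2272) + 1112)*(-8) = (4892 + 1112)*(-8) = 6004*(-8) = -48032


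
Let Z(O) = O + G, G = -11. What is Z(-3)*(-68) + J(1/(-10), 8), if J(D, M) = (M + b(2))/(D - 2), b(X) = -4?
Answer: 19952/21 ≈ 950.10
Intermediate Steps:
J(D, M) = (-4 + M)/(-2 + D) (J(D, M) = (M - 4)/(D - 2) = (-4 + M)/(-2 + D))
Z(O) = -11 + O (Z(O) = O - 11 = -11 + O)
Z(-3)*(-68) + J(1/(-10), 8) = (-11 - 3)*(-68) + (-4 + 8)/(-2 + 1/(-10)) = -14*(-68) + 4/(-2 - ⅒) = 952 + 4/(-21/10) = 952 - 10/21*4 = 952 - 40/21 = 19952/21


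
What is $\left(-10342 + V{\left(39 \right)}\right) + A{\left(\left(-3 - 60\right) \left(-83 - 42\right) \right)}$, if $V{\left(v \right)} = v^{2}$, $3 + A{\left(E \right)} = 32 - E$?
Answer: $-16667$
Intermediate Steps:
$A{\left(E \right)} = 29 - E$ ($A{\left(E \right)} = -3 - \left(-32 + E\right) = 29 - E$)
$\left(-10342 + V{\left(39 \right)}\right) + A{\left(\left(-3 - 60\right) \left(-83 - 42\right) \right)} = \left(-10342 + 39^{2}\right) + \left(29 - \left(-3 - 60\right) \left(-83 - 42\right)\right) = \left(-10342 + 1521\right) + \left(29 - \left(-63\right) \left(-125\right)\right) = -8821 + \left(29 - 7875\right) = -8821 - 7846 = -16667$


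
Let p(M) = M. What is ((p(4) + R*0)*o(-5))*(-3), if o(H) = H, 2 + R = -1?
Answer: 60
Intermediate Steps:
R = -3 (R = -2 - 1 = -3)
((p(4) + R*0)*o(-5))*(-3) = ((4 - 3*0)*(-5))*(-3) = ((4 + 0)*(-5))*(-3) = (4*(-5))*(-3) = -20*(-3) = 60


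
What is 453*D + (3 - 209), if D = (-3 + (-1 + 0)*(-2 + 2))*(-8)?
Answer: 10666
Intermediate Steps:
D = 24 (D = (-3 - 1*0)*(-8) = (-3 + 0)*(-8) = -3*(-8) = 24)
453*D + (3 - 209) = 453*24 + (3 - 209) = 10872 - 206 = 10666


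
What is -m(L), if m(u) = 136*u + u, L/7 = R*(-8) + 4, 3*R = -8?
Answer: -72884/3 ≈ -24295.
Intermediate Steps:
R = -8/3 (R = (⅓)*(-8) = -8/3 ≈ -2.6667)
L = 532/3 (L = 7*(-8/3*(-8) + 4) = 7*(64/3 + 4) = 7*(76/3) = 532/3 ≈ 177.33)
m(u) = 137*u
-m(L) = -137*532/3 = -1*72884/3 = -72884/3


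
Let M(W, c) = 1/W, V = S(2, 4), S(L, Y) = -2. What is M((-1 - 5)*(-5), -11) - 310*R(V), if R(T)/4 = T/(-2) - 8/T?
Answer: -185999/30 ≈ -6200.0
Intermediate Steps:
V = -2
M(W, c) = 1/W
R(T) = -32/T - 2*T (R(T) = 4*(T/(-2) - 8/T) = 4*(T*(-½) - 8/T) = 4*(-T/2 - 8/T) = 4*(-8/T - T/2) = -32/T - 2*T)
M((-1 - 5)*(-5), -11) - 310*R(V) = 1/((-1 - 5)*(-5)) - 310*(-32/(-2) - 2*(-2)) = 1/(-6*(-5)) - 310*(-32*(-½) + 4) = 1/30 - 310*(16 + 4) = 1/30 - 310*20 = 1/30 - 6200 = -185999/30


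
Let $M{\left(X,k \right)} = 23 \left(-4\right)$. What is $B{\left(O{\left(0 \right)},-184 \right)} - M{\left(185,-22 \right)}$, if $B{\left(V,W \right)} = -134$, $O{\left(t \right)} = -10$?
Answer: $-42$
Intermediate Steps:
$M{\left(X,k \right)} = -92$
$B{\left(O{\left(0 \right)},-184 \right)} - M{\left(185,-22 \right)} = -134 - -92 = -134 + 92 = -42$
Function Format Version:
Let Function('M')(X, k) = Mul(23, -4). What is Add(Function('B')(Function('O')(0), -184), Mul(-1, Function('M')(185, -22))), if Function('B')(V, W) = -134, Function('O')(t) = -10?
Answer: -42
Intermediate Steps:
Function('M')(X, k) = -92
Add(Function('B')(Function('O')(0), -184), Mul(-1, Function('M')(185, -22))) = Add(-134, Mul(-1, -92)) = Add(-134, 92) = -42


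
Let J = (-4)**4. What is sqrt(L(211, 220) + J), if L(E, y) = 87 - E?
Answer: 2*sqrt(33) ≈ 11.489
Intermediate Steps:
J = 256
sqrt(L(211, 220) + J) = sqrt((87 - 1*211) + 256) = sqrt((87 - 211) + 256) = sqrt(-124 + 256) = sqrt(132) = 2*sqrt(33)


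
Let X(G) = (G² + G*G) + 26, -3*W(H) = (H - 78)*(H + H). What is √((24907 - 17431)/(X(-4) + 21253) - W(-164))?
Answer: 2*√27037335450903/63933 ≈ 162.66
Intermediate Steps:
W(H) = -2*H*(-78 + H)/3 (W(H) = -(H - 78)*(H + H)/3 = -(-78 + H)*2*H/3 = -2*H*(-78 + H)/3)
X(G) = 26 + 2*G² (X(G) = (G² + G²) + 26 = 2*G² + 26 = 26 + 2*G²)
√((24907 - 17431)/(X(-4) + 21253) - W(-164)) = √((24907 - 17431)/((26 + 2*(-4)²) + 21253) - 2*(-164)*(78 - 1*(-164))/3) = √(7476/((26 + 2*16) + 21253) - 2*(-164)*(78 + 164)/3) = √(7476/((26 + 32) + 21253) - 2*(-164)*242/3) = √(7476/(58 + 21253) - 1*(-79376/3)) = √(7476/21311 + 79376/3) = √(1691604364/63933) = 2*√27037335450903/63933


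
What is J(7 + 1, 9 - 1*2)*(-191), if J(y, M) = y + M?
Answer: -2865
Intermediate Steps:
J(y, M) = M + y
J(7 + 1, 9 - 1*2)*(-191) = ((9 - 1*2) + (7 + 1))*(-191) = ((9 - 2) + 8)*(-191) = (7 + 8)*(-191) = 15*(-191) = -2865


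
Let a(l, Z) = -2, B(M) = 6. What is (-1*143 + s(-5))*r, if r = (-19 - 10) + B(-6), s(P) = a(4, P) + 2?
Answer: 3289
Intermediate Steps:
s(P) = 0 (s(P) = -2 + 2 = 0)
r = -23 (r = (-19 - 10) + 6 = -29 + 6 = -23)
(-1*143 + s(-5))*r = (-1*143 + 0)*(-23) = (-143 + 0)*(-23) = -143*(-23) = 3289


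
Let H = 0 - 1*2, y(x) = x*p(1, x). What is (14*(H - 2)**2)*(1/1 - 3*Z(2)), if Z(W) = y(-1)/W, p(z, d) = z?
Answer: 560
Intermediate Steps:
y(x) = x (y(x) = x*1 = x)
Z(W) = -1/W
H = -2 (H = 0 - 2 = -2)
(14*(H - 2)**2)*(1/1 - 3*Z(2)) = (14*(-2 - 2)**2)*(1/1 - (-3)/2) = (14*(-4)**2)*(1 - (-3)/2) = (14*16)*(1 - 3*(-1/2)) = 224*(1 + 3/2) = 224*(5/2) = 560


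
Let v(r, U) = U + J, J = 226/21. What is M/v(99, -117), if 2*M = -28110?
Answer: 295155/2231 ≈ 132.30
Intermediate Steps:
M = -14055 (M = (½)*(-28110) = -14055)
J = 226/21 (J = 226*(1/21) = 226/21 ≈ 10.762)
v(r, U) = 226/21 + U (v(r, U) = U + 226/21 = 226/21 + U)
M/v(99, -117) = -14055/(226/21 - 117) = -14055/(-2231/21) = -14055*(-21/2231) = 295155/2231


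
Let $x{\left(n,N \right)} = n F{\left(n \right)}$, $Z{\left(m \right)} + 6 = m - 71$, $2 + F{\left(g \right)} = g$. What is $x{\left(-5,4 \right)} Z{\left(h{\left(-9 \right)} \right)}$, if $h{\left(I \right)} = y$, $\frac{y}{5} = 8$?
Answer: $-1295$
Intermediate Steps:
$y = 40$ ($y = 5 \cdot 8 = 40$)
$F{\left(g \right)} = -2 + g$
$h{\left(I \right)} = 40$
$Z{\left(m \right)} = -77 + m$ ($Z{\left(m \right)} = -6 + \left(m - 71\right) = -6 + \left(-71 + m\right) = -77 + m$)
$x{\left(n,N \right)} = n \left(-2 + n\right)$
$x{\left(-5,4 \right)} Z{\left(h{\left(-9 \right)} \right)} = - 5 \left(-2 - 5\right) \left(-77 + 40\right) = \left(-5\right) \left(-7\right) \left(-37\right) = 35 \left(-37\right) = -1295$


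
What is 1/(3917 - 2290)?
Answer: 1/1627 ≈ 0.00061463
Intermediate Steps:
1/(3917 - 2290) = 1/1627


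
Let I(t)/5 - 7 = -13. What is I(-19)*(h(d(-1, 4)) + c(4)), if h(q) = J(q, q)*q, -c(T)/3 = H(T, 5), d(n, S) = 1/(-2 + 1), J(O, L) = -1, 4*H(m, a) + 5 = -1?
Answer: -165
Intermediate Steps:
H(m, a) = -3/2 (H(m, a) = -5/4 + (¼)*(-1) = -5/4 - ¼ = -3/2)
I(t) = -30 (I(t) = 35 + 5*(-13) = 35 - 65 = -30)
d(n, S) = -1 (d(n, S) = 1/(-1) = -1)
c(T) = 9/2 (c(T) = -3*(-3/2) = 9/2)
h(q) = -q
I(-19)*(h(d(-1, 4)) + c(4)) = -30*(-1*(-1) + 9/2) = -30*(1 + 9/2) = -30*11/2 = -165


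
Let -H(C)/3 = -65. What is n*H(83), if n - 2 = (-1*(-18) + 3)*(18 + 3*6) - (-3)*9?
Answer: 153075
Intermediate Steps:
H(C) = 195 (H(C) = -3*(-65) = 195)
n = 785 (n = 2 + ((-1*(-18) + 3)*(18 + 3*6) - (-3)*9) = 2 + ((18 + 3)*(18 + 18) - 1*(-27)) = 2 + (21*36 + 27) = 2 + (756 + 27) = 2 + 783 = 785)
n*H(83) = 785*195 = 153075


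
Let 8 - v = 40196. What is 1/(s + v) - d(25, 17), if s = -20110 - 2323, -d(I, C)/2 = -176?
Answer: -22042593/62621 ≈ -352.00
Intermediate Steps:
v = -40188 (v = 8 - 1*40196 = 8 - 40196 = -40188)
d(I, C) = 352 (d(I, C) = -2*(-176) = 352)
s = -22433
1/(s + v) - d(25, 17) = 1/(-22433 - 40188) - 1*352 = 1/(-62621) - 352 = -1/62621 - 352 = -22042593/62621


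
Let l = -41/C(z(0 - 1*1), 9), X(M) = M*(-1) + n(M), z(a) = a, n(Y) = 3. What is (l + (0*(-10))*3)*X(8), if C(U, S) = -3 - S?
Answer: -205/12 ≈ -17.083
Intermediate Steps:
X(M) = 3 - M (X(M) = M*(-1) + 3 = -M + 3 = 3 - M)
l = 41/12 (l = -41/(-3 - 1*9) = -41/(-3 - 9) = -41/(-12) = -41*(-1/12) = 41/12 ≈ 3.4167)
(l + (0*(-10))*3)*X(8) = (41/12 + (0*(-10))*3)*(3 - 1*8) = (41/12 + 0*3)*(3 - 8) = (41/12 + 0)*(-5) = (41/12)*(-5) = -205/12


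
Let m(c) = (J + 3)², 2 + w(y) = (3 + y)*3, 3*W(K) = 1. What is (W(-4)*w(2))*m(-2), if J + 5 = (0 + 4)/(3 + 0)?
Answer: 52/27 ≈ 1.9259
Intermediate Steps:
W(K) = ⅓ (W(K) = (⅓)*1 = ⅓)
J = -11/3 (J = -5 + (0 + 4)/(3 + 0) = -5 + 4/3 = -11/3 ≈ -3.6667)
w(y) = 7 + 3*y (w(y) = -2 + (3 + y)*3 = -2 + (9 + 3*y) = 7 + 3*y)
m(c) = 4/9 (m(c) = (-11/3 + 3)² = (-⅔)² = 4/9)
(W(-4)*w(2))*m(-2) = ((7 + 3*2)/3)*(4/9) = ((7 + 6)/3)*(4/9) = ((⅓)*13)*(4/9) = (13/3)*(4/9) = 52/27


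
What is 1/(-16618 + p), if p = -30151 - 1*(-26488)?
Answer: -1/20281 ≈ -4.9307e-5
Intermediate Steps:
p = -3663 (p = -30151 + 26488 = -3663)
1/(-16618 + p) = 1/(-16618 - 3663) = 1/(-20281) = -1/20281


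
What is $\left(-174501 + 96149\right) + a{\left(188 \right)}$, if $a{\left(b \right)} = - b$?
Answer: $-78540$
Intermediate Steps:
$\left(-174501 + 96149\right) + a{\left(188 \right)} = \left(-174501 + 96149\right) - 188 = -78352 - 188 = -78540$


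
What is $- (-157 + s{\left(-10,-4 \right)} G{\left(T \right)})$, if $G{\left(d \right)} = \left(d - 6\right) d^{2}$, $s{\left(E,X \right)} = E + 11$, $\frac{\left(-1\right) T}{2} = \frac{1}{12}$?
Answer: $\frac{33949}{216} \approx 157.17$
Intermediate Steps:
$T = - \frac{1}{6}$ ($T = - \frac{2}{12} = \left(-2\right) \frac{1}{12} = - \frac{1}{6} \approx -0.16667$)
$s{\left(E,X \right)} = 11 + E$
$G{\left(d \right)} = d^{2} \left(-6 + d\right)$ ($G{\left(d \right)} = \left(-6 + d\right) d^{2} = d^{2} \left(-6 + d\right)$)
$- (-157 + s{\left(-10,-4 \right)} G{\left(T \right)}) = - (-157 + \left(11 - 10\right) \left(- \frac{1}{6}\right)^{2} \left(-6 - \frac{1}{6}\right)) = - (-157 + 1 \cdot \frac{1}{36} \left(- \frac{37}{6}\right)) = - (-157 + 1 \left(- \frac{37}{216}\right)) = - (-157 - \frac{37}{216}) = \left(-1\right) \left(- \frac{33949}{216}\right) = \frac{33949}{216}$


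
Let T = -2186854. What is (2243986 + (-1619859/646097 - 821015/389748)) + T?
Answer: 14385533562347405/251815013556 ≈ 57127.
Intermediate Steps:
(2243986 + (-1619859/646097 - 821015/389748)) + T = (2243986 + (-1619859/646097 - 821015/389748)) - 2186854 = (2243986 - 1161792133987/251815013556) - 2186854 = 565068203217340229/251815013556 - 2186854 = 14385533562347405/251815013556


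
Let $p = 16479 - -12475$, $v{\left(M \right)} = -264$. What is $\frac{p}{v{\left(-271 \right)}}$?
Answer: $- \frac{14477}{132} \approx -109.67$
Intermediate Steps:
$p = 28954$ ($p = 16479 + 12475 = 28954$)
$\frac{p}{v{\left(-271 \right)}} = \frac{28954}{-264} = 28954 \left(- \frac{1}{264}\right) = - \frac{14477}{132}$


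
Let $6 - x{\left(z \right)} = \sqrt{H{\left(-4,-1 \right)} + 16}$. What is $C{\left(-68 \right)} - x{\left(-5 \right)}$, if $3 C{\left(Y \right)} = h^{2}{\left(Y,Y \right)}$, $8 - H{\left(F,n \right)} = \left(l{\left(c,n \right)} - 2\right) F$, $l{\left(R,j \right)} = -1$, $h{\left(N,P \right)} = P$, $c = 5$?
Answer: $\frac{4606}{3} + 2 \sqrt{3} \approx 1538.8$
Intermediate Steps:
$H{\left(F,n \right)} = 8 + 3 F$ ($H{\left(F,n \right)} = 8 - \left(-1 - 2\right) F = 8 - - 3 F = 8 + 3 F$)
$C{\left(Y \right)} = \frac{Y^{2}}{3}$
$x{\left(z \right)} = 6 - 2 \sqrt{3}$ ($x{\left(z \right)} = 6 - \sqrt{\left(8 + 3 \left(-4\right)\right) + 16} = 6 - \sqrt{\left(8 - 12\right) + 16} = 6 - \sqrt{-4 + 16} = 6 - \sqrt{12} = 6 - 2 \sqrt{3}$)
$C{\left(-68 \right)} - x{\left(-5 \right)} = \frac{\left(-68\right)^{2}}{3} - \left(6 - 2 \sqrt{3}\right) = \frac{1}{3} \cdot 4624 - \left(6 - 2 \sqrt{3}\right) = \frac{4624}{3} - \left(6 - 2 \sqrt{3}\right) = \frac{4606}{3} + 2 \sqrt{3}$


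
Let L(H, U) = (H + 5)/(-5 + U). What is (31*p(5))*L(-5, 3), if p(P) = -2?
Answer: 0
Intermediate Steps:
L(H, U) = (5 + H)/(-5 + U)
(31*p(5))*L(-5, 3) = (31*(-2))*((5 - 5)/(-5 + 3)) = -62*0/(-2) = -(-31)*0 = -62*0 = 0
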